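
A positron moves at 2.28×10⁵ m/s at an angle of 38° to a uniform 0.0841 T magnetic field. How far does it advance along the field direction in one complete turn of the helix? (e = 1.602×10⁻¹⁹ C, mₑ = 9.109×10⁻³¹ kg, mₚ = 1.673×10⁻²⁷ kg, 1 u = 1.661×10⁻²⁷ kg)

v∥ = v cosθ = 2.28×10⁵·cos38° ≈ 1.797×10⁵ m/s.
T = 2πm/(|q|B) = 2π(9.109×10⁻³¹)/((1.602×10⁻¹⁹)(0.0841)) ≈ 4.248×10⁻¹⁰ s.
pitch = v∥ T = (1.797×10⁵)(4.248×10⁻¹⁰) ≈ 7.63×10⁻⁵ m.

p ≈ 7.63×10⁻⁵ m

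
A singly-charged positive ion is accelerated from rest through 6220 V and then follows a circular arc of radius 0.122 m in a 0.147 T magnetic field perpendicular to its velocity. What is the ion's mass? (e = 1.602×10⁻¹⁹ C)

Combine |q|V = ½mv² and r = mv/(|q|B): eliminate v to get m = qB²r²/(2V).
m = (1.602×10⁻¹⁹)(0.147)²(0.122)²/(2·6220) ≈ 4.14×10⁻²⁷ kg.

m ≈ 4.14×10⁻²⁷ kg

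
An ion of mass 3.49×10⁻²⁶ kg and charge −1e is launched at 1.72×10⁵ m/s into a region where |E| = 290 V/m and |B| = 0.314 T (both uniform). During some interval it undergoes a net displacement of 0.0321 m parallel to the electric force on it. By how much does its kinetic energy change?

ΔKE ≈ 1.49×10⁻¹⁸ J

The magnetic force is always ⟂ v and does no work; only the electric force changes KE.
ΔKE = F_E · d = |q|E d = (1.602×10⁻¹⁹)(290)(0.0321) ≈ 1.49×10⁻¹⁸ J.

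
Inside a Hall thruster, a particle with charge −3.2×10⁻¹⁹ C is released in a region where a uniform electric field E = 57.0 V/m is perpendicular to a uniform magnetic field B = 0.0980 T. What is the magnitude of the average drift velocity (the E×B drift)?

v_d ≈ 582 m/s

In crossed fields the guiding centre drifts at v_d = |E×B|/B² = E/B, independent of charge and mass.
v_d = 57.0/0.0980 = 582 m/s.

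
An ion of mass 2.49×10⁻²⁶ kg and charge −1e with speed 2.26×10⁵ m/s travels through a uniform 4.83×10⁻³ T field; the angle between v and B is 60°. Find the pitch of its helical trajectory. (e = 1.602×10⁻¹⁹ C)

p ≈ 22.8 m

v∥ = v cosθ = 2.26×10⁵·cos60° ≈ 1.130×10⁵ m/s.
T = 2πm/(|q|B) = 2π(2.49×10⁻²⁶)/((1.602×10⁻¹⁹)(4.83×10⁻³)) ≈ 2.022×10⁻⁴ s.
pitch = v∥ T = (1.130×10⁵)(2.022×10⁻⁴) ≈ 22.8 m.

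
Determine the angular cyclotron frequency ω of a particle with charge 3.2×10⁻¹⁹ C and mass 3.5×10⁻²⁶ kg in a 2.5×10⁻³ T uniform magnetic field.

ω = |q|B/m.
ω = (3.2×10⁻¹⁹)(2.5×10⁻³)/3.5×10⁻²⁶ ≈ 2.3×10⁴ rad/s.

ω ≈ 2.3×10⁴ rad/s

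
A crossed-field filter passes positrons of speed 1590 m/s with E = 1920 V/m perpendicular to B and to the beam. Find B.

B = 1.21 T

Balance of forces in the selector: qE = qvB ⇒ B = E/v.
B = 1920/1590 = 1.21 T.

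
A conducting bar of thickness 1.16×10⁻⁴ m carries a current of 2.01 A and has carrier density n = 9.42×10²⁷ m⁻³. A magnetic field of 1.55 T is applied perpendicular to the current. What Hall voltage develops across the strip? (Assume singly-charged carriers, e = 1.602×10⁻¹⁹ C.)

V_H ≈ 1.78×10⁻⁵ V

V_H = IB/(n e t).
V_H = (2.01)(1.55)/((9.42×10²⁷)(1.602×10⁻¹⁹)(1.16×10⁻⁴)) ≈ 1.78×10⁻⁵ V.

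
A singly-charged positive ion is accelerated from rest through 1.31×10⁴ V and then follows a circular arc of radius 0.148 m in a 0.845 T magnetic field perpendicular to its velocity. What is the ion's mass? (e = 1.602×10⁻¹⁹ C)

m ≈ 9.56×10⁻²⁶ kg

Combine |q|V = ½mv² and r = mv/(|q|B): eliminate v to get m = qB²r²/(2V).
m = (1.602×10⁻¹⁹)(0.845)²(0.148)²/(2·1.31×10⁴) ≈ 9.56×10⁻²⁶ kg.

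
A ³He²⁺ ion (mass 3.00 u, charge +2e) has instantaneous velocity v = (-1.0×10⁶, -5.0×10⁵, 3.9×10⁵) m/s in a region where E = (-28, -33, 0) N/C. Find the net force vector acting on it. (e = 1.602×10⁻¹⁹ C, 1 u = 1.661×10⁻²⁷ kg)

F ≈ (-8.97×10⁻¹⁸, -1.06×10⁻¹⁷, 0) N

Only an electric field acts, so F = qE = (3.204×10⁻¹⁹ C)·(-28.0, -33.0, 0) = (-8.97×10⁻¹⁸, -1.06×10⁻¹⁷, 0) N.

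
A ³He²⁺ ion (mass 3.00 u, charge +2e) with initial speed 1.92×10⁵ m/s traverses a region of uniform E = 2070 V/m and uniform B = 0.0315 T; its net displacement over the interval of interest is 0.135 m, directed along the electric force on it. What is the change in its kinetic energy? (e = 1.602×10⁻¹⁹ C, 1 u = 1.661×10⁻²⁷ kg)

ΔKE ≈ 8.95×10⁻¹⁷ J

The magnetic force is always ⟂ v and does no work; only the electric force changes KE.
ΔKE = F_E · d = |q|E d = (3.204×10⁻¹⁹)(2070)(0.135) ≈ 8.95×10⁻¹⁷ J.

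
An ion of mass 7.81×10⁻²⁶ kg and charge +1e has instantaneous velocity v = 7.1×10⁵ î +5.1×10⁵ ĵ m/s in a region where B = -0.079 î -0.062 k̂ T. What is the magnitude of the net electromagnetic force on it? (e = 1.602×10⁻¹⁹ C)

|F| ≈ 1.08×10⁻¹⁴ N

v×B = (-3.16×10⁴, 4.40×10⁴, 4.03×10⁴) N/C.
F = q v×B = (1.602×10⁻¹⁹ C)·(-3.16×10⁴, 4.40×10⁴, 4.03×10⁴) = (-5.07×10⁻¹⁵, 7.05×10⁻¹⁵, 6.45×10⁻¹⁵) N.
|F| = 1.08×10⁻¹⁴ N.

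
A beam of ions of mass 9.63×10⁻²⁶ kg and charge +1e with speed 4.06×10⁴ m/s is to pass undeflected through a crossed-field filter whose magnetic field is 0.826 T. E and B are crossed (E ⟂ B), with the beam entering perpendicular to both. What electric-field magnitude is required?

For straight-line motion qE = qvB, so E = vB.
E = 4.06×10⁴ × 0.826 = 3.35×10⁴ V/m.

E = 3.35×10⁴ V/m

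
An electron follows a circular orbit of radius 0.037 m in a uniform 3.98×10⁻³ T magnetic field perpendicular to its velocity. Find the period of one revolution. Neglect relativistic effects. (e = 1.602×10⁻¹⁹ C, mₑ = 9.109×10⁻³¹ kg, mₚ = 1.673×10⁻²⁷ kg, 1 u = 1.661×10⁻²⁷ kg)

The cyclotron period depends only on m, q, B: T = 2πm/(|q|B).
T = 2π(9.109×10⁻³¹)/((1.602×10⁻¹⁹)(3.98×10⁻³)) ≈ 8.98×10⁻⁹ s.

T ≈ 8.98×10⁻⁹ s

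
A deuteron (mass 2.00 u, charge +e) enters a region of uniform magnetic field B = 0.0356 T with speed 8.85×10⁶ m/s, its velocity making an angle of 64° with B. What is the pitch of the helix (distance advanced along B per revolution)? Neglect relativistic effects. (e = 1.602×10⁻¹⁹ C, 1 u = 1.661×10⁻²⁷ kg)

p ≈ 14.2 m

v∥ = v cosθ = 8.85×10⁶·cos64° ≈ 3.880×10⁶ m/s.
T = 2πm/(|q|B) = 2π(3.322×10⁻²⁷)/((1.602×10⁻¹⁹)(0.0356)) ≈ 3.660×10⁻⁶ s.
pitch = v∥ T = (3.880×10⁶)(3.660×10⁻⁶) ≈ 14.2 m.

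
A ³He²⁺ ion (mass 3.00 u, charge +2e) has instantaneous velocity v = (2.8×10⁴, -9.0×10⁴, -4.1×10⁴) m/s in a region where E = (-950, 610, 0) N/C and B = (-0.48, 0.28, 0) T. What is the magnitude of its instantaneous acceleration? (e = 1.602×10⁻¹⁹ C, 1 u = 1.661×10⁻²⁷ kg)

|a| ≈ 2.71×10¹² m/s²

v×B = (1.15×10⁴, 1.97×10⁴, -3.54×10⁴) N/C.
E + v×B = (1.05×10⁴, 2.03×10⁴, -3.54×10⁴) N/C.
F = q(E + v×B) = (3.204×10⁻¹⁹ C)·(1.05×10⁴, 2.03×10⁴, -3.54×10⁴) = (3.37×10⁻¹⁵, 6.50×10⁻¹⁵, -1.13×10⁻¹⁴) N.
|a| = |F|/m = 1.349×10⁻¹⁴/4.983×10⁻²⁷ ≈ 2.71×10¹² m/s².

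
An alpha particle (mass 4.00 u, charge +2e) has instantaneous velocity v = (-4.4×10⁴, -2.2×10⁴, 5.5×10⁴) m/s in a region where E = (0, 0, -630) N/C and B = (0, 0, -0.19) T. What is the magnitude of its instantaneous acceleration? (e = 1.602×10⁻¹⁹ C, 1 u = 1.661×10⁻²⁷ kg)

v×B = (4180, -8360, 0) N/C.
E + v×B = (4180, -8360, -630) N/C.
F = q(E + v×B) = (3.204×10⁻¹⁹ C)·(4180, -8360, -630) = (1.34×10⁻¹⁵, -2.68×10⁻¹⁵, -2.02×10⁻¹⁶) N.
|a| = |F|/m = 3.001×10⁻¹⁵/6.644×10⁻²⁷ ≈ 4.52×10¹¹ m/s².

|a| ≈ 4.52×10¹¹ m/s²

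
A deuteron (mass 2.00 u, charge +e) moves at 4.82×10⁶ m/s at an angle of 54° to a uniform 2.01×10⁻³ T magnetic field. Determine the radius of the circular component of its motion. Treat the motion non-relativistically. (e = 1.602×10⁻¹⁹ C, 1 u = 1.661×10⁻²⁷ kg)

v⊥ = v sinθ = 4.82×10⁶·sin54° ≈ 3.899×10⁶ m/s.
r = m v⊥/(|q|B) = (3.322×10⁻²⁷)(3.899×10⁶)/((1.602×10⁻¹⁹)(2.01×10⁻³)) ≈ 40.2 m.

r ≈ 40.2 m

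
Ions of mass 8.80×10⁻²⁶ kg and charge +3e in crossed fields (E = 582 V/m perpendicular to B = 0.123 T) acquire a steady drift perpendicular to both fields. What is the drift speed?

The steady drift has the magnetic force balancing the electric force, so v_d = E/B.
v_d = 582/0.123 = 4730 m/s.

v_d ≈ 4730 m/s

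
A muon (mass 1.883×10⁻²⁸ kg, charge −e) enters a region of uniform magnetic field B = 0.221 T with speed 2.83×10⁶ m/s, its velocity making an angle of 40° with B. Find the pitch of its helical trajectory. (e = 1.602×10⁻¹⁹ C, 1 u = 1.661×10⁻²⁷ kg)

p ≈ 0.0724 m

v∥ = v cosθ = 2.83×10⁶·cos40° ≈ 2.168×10⁶ m/s.
T = 2πm/(|q|B) = 2π(1.883×10⁻²⁸)/((1.602×10⁻¹⁹)(0.221)) ≈ 3.342×10⁻⁸ s.
pitch = v∥ T = (2.168×10⁶)(3.342×10⁻⁸) ≈ 0.0724 m.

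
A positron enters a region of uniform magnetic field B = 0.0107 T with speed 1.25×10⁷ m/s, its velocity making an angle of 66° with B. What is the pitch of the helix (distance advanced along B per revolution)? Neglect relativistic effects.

v∥ = v cosθ = 1.25×10⁷·cos66° ≈ 5.084×10⁶ m/s.
T = 2πm/(|q|B) = 2π(9.109×10⁻³¹)/((1.602×10⁻¹⁹)(0.0107)) ≈ 3.339×10⁻⁹ s.
pitch = v∥ T = (5.084×10⁶)(3.339×10⁻⁹) ≈ 0.0170 m.

p ≈ 0.0170 m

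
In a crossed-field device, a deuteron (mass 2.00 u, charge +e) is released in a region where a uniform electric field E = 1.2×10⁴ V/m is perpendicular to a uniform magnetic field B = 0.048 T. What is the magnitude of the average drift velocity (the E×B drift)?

The steady drift has the magnetic force balancing the electric force, so v_d = E/B.
v_d = 1.2×10⁴/0.048 = 2.5×10⁵ m/s.

v_d ≈ 2.5×10⁵ m/s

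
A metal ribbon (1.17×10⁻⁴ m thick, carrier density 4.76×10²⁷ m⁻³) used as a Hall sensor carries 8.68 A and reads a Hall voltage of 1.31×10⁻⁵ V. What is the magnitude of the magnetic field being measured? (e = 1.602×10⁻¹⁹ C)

From V_H = IB/(n e t), B = V_H n e t / I.
B = (1.31×10⁻⁵)(4.76×10²⁷)(1.602×10⁻¹⁹)(1.17×10⁻⁴)/8.68 ≈ 0.135 T.

B ≈ 0.135 T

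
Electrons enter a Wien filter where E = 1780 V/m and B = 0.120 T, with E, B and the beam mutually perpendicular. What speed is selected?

v = 1.48×10⁴ m/s

Zero net Lorentz force requires |qE| = |q v×B|, i.e. E = vB.
v = E/B = 1780/0.120 = 1.48×10⁴ m/s.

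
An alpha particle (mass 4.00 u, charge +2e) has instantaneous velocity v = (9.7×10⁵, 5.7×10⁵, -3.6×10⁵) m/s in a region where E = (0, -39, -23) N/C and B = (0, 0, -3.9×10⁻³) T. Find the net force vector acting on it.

v×B = (-2220, 3780, 0) N/C.
E + v×B = (-2220, 3740, -23.0) N/C.
F = q(E + v×B) = (3.204×10⁻¹⁹ C)·(-2220, 3740, -23.0) = (-7.12×10⁻¹⁶, 1.20×10⁻¹⁵, -7.37×10⁻¹⁸) N.

F ≈ (-7.12×10⁻¹⁶, 1.20×10⁻¹⁵, -7.37×10⁻¹⁸) N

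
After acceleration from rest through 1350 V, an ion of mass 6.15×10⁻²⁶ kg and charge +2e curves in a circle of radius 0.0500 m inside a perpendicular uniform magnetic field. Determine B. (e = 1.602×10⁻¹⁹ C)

v = √(2|q|V/m) = √(2·3.204×10⁻¹⁹·1350/6.15×10⁻²⁶) ≈ 1.186×10⁵ m/s.
B = mv/(|q|r) = (6.15×10⁻²⁶)(1.186×10⁵)/((3.204×10⁻¹⁹)(0.0500)) ≈ 0.455 T.

B ≈ 0.455 T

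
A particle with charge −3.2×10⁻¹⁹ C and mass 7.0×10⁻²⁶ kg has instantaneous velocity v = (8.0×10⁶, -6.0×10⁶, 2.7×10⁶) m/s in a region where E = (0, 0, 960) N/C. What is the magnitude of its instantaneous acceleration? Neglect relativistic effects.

Only an electric field acts, so F = qE = (−3.2×10⁻¹⁹ C)·(0, 0, 960) = (0, 0, -3.07×10⁻¹⁶) N.
|a| = |F|/m = 3.072×10⁻¹⁶/7.0×10⁻²⁶ ≈ 4.39×10⁹ m/s².

|a| ≈ 4.39×10⁹ m/s²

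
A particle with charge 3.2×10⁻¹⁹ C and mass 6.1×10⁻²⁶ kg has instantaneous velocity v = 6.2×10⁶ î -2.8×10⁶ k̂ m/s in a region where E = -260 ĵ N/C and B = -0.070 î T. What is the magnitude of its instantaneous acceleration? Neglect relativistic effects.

|a| ≈ 1.03×10¹² m/s²

v×B = (0, 1.96×10⁵, 0) N/C.
E + v×B = (0, 1.96×10⁵, 0) N/C.
F = q(E + v×B) = (3.2×10⁻¹⁹ C)·(0, 1.96×10⁵, 0) = (0, 6.26×10⁻¹⁴, 0) N.
|a| = |F|/m = 6.264×10⁻¹⁴/6.1×10⁻²⁶ ≈ 1.03×10¹² m/s².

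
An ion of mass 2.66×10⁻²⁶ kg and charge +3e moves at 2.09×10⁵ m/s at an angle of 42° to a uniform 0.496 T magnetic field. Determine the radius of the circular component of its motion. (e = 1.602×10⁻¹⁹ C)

v⊥ = v sinθ = 2.09×10⁵·sin42° ≈ 1.398×10⁵ m/s.
r = m v⊥/(|q|B) = (2.66×10⁻²⁶)(1.398×10⁵)/((4.806×10⁻¹⁹)(0.496)) ≈ 0.0156 m.

r ≈ 0.0156 m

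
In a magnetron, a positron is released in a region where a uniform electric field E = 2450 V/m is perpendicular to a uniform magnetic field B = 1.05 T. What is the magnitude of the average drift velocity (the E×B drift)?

The steady drift has the magnetic force balancing the electric force, so v_d = E/B.
v_d = 2450/1.05 = 2330 m/s.

v_d ≈ 2330 m/s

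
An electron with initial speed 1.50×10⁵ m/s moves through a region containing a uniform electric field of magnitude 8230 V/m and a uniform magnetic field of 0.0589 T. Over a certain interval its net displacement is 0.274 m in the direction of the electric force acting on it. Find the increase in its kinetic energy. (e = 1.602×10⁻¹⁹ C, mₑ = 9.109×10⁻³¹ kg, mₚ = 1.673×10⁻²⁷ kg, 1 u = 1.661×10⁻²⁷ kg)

The magnetic force is always ⟂ v and does no work; only the electric force changes KE.
ΔKE = F_E · d = |q|E d = (1.602×10⁻¹⁹)(8230)(0.274) ≈ 3.61×10⁻¹⁶ J.

ΔKE ≈ 3.61×10⁻¹⁶ J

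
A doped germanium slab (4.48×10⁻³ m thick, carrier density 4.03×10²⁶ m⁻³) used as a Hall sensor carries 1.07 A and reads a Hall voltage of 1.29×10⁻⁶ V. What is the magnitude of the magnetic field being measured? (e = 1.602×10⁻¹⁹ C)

B ≈ 0.349 T

From V_H = IB/(n e t), B = V_H n e t / I.
B = (1.29×10⁻⁶)(4.03×10²⁶)(1.602×10⁻¹⁹)(4.48×10⁻³)/1.07 ≈ 0.349 T.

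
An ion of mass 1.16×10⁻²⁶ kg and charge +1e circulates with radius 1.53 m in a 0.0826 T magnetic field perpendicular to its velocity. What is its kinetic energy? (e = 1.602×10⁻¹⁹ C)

KE ≈ 1.10×10⁵ eV

v = |q|Br/m, then KE = ½mv² = (qBr)²/(2m).
v = (1.602×10⁻¹⁹)(0.0826)(1.53)/1.16×10⁻²⁶ ≈ 1.745×10⁶ m/s.
KE = ½(1.16×10⁻²⁶)(1.745×10⁶)² ≈ 1.77×10⁻¹⁴ J = 1.10×10⁵ eV.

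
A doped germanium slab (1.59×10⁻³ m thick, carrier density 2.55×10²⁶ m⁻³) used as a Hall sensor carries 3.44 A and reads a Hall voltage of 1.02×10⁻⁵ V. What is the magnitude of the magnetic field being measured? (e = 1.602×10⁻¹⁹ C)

B ≈ 0.193 T

From V_H = IB/(n e t), B = V_H n e t / I.
B = (1.02×10⁻⁵)(2.55×10²⁶)(1.602×10⁻¹⁹)(1.59×10⁻³)/3.44 ≈ 0.193 T.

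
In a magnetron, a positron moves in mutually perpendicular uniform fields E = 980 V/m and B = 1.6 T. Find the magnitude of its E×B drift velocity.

v_d ≈ 610 m/s

In crossed fields the guiding centre drifts at v_d = |E×B|/B² = E/B, independent of charge and mass.
v_d = 980/1.6 = 610 m/s.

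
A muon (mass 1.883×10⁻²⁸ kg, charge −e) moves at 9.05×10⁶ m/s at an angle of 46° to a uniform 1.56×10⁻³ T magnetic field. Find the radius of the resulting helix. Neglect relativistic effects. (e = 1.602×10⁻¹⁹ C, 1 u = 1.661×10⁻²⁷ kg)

v⊥ = v sinθ = 9.05×10⁶·sin46° ≈ 6.510×10⁶ m/s.
r = m v⊥/(|q|B) = (1.883×10⁻²⁸)(6.510×10⁶)/((1.602×10⁻¹⁹)(1.56×10⁻³)) ≈ 4.91 m.

r ≈ 4.91 m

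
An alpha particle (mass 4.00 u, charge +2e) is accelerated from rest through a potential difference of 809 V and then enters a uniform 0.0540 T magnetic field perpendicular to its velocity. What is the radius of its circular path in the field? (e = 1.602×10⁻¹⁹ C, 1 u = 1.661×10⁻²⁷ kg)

Acceleration: |q|V = ½mv² ⇒ v = √(2|q|V/m) = √(2·3.204×10⁻¹⁹·809/6.644×10⁻²⁷) ≈ 2.793×10⁵ m/s.
In the field: r = mv/(|q|B) = (6.644×10⁻²⁷)(2.793×10⁵)/((3.204×10⁻¹⁹)(0.0540)) ≈ 0.107 m.

r ≈ 0.107 m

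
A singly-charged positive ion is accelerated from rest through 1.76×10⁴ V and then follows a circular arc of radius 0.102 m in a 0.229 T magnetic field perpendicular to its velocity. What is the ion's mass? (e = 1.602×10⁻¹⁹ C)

Combine |q|V = ½mv² and r = mv/(|q|B): eliminate v to get m = qB²r²/(2V).
m = (1.602×10⁻¹⁹)(0.229)²(0.102)²/(2·1.76×10⁴) ≈ 2.48×10⁻²⁷ kg.

m ≈ 2.48×10⁻²⁷ kg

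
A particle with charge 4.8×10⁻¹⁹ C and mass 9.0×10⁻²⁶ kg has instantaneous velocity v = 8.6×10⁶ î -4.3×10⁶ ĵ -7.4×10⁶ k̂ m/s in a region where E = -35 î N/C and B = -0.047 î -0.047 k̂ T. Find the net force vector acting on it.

F ≈ (9.70×10⁻¹⁴, 3.61×10⁻¹³, -9.70×10⁻¹⁴) N

v×B = (2.02×10⁵, 7.52×10⁵, -2.02×10⁵) N/C.
E + v×B = (2.02×10⁵, 7.52×10⁵, -2.02×10⁵) N/C.
F = q(E + v×B) = (4.8×10⁻¹⁹ C)·(2.02×10⁵, 7.52×10⁵, -2.02×10⁵) = (9.70×10⁻¹⁴, 3.61×10⁻¹³, -9.70×10⁻¹⁴) N.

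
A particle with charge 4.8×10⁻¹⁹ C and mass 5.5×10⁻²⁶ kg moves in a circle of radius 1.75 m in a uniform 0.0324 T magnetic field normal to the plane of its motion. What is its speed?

From |q|vB = mv²/r, v = |q|Br/m.
v = (4.8×10⁻¹⁹)(0.0324)(1.75)/5.5×10⁻²⁶ ≈ 4.95×10⁵ m/s.

v ≈ 4.95×10⁵ m/s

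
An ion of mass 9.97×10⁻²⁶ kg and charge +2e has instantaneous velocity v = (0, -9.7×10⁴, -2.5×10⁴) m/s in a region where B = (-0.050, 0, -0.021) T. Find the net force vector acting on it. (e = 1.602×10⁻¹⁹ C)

F ≈ (6.53×10⁻¹⁶, 4.00×10⁻¹⁶, -1.55×10⁻¹⁵) N

v×B = (2040, 1250, -4850) N/C.
F = q v×B = (3.204×10⁻¹⁹ C)·(2040, 1250, -4850) = (6.53×10⁻¹⁶, 4.00×10⁻¹⁶, -1.55×10⁻¹⁵) N.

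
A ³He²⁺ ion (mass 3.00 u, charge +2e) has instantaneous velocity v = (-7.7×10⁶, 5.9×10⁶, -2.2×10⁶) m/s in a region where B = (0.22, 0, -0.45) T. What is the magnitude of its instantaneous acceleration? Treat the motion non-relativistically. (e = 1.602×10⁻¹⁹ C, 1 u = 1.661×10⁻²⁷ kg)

v×B = (-2.66×10⁶, -3.95×10⁶, -1.30×10⁶) N/C.
F = q v×B = (3.204×10⁻¹⁹ C)·(-2.66×10⁶, -3.95×10⁶, -1.30×10⁶) = (-8.51×10⁻¹³, -1.27×10⁻¹², -4.16×10⁻¹³) N.
|a| = |F|/m = 1.580×10⁻¹²/4.983×10⁻²⁷ ≈ 3.17×10¹⁴ m/s².

|a| ≈ 3.17×10¹⁴ m/s²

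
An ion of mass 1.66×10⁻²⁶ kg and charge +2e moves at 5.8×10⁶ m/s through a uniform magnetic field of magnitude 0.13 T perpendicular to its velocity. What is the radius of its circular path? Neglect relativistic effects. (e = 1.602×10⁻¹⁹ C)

The magnetic force provides the centripetal force: |q|vB = mv²/r.
r = mv/(|q|B) = (1.66×10⁻²⁶)(5.8×10⁶)/((3.204×10⁻¹⁹)(0.13)) ≈ 2.3 m.

r ≈ 2.3 m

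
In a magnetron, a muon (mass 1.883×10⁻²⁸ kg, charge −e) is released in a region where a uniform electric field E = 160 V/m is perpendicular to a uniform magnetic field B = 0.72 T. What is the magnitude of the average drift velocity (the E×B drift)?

The E×B drift speed is v_d = E/B.
v_d = 160/0.72 = 220 m/s.

v_d ≈ 220 m/s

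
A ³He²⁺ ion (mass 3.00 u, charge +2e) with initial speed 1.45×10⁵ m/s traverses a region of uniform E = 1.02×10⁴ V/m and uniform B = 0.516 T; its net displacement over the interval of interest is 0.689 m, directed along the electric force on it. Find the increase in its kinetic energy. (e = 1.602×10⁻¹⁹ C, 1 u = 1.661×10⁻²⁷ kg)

ΔKE ≈ 2.25×10⁻¹⁵ J

The magnetic force is always ⟂ v and does no work; only the electric force changes KE.
ΔKE = F_E · d = |q|E d = (3.204×10⁻¹⁹)(1.02×10⁴)(0.689) ≈ 2.25×10⁻¹⁵ J.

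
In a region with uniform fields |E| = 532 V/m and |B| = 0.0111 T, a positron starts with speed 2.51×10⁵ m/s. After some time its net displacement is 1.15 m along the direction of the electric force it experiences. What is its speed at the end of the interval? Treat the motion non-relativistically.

B does no work; ΔKE = |q|E d.
½mv_f² = ½mv₀² + |q|Ed = ½(9.109×10⁻³¹)(2.51×10⁵)² + (1.602×10⁻¹⁹)(532)(1.15) ≈ 2.869×10⁻²⁰ J + 9.801×10⁻¹⁷ J ≈ 9.804×10⁻¹⁷ J.
v_f = √(2·9.804×10⁻¹⁷/9.109×10⁻³¹) ≈ 1.47×10⁷ m/s.

v_f ≈ 1.47×10⁷ m/s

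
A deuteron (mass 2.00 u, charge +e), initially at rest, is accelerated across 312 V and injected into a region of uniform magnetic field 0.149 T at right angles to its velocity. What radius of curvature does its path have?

Acceleration: |q|V = ½mv² ⇒ v = √(2|q|V/m) = √(2·1.602×10⁻¹⁹·312/3.322×10⁻²⁷) ≈ 1.735×10⁵ m/s.
In the field: r = mv/(|q|B) = (3.322×10⁻²⁷)(1.735×10⁵)/((1.602×10⁻¹⁹)(0.149)) ≈ 0.0241 m.

r ≈ 0.0241 m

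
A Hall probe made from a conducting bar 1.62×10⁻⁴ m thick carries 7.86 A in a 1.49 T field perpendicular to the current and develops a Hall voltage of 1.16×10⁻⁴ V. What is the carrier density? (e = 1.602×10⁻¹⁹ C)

n ≈ 3.89×10²⁷ m⁻³

From V_H = IB/(n e t), n = IB/(V_H e t).
n = (7.86)(1.49)/((1.16×10⁻⁴)(1.602×10⁻¹⁹)(1.62×10⁻⁴)) ≈ 3.89×10²⁷ m⁻³.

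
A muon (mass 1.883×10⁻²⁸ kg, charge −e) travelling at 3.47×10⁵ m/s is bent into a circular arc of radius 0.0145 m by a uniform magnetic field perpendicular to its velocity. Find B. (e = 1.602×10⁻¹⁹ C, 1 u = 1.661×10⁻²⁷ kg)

B ≈ 0.0281 T

From |q|vB = mv²/r, B = mv/(|q|r).
B = (1.883×10⁻²⁸)(3.47×10⁵)/((1.602×10⁻¹⁹)(0.0145)) ≈ 0.0281 T.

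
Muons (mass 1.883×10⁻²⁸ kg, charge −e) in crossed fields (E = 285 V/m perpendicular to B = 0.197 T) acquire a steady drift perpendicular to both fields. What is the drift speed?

v_d ≈ 1450 m/s

In crossed fields the guiding centre drifts at v_d = |E×B|/B² = E/B, independent of charge and mass.
v_d = 285/0.197 = 1450 m/s.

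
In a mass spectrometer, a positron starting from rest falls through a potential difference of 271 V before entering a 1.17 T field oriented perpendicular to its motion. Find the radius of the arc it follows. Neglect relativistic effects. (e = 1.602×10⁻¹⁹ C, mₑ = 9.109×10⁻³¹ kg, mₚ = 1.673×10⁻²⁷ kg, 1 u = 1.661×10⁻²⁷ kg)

r ≈ 4.74×10⁻⁵ m

Acceleration: |q|V = ½mv² ⇒ v = √(2|q|V/m) = √(2·1.602×10⁻¹⁹·271/9.109×10⁻³¹) ≈ 9.763×10⁶ m/s.
In the field: r = mv/(|q|B) = (9.109×10⁻³¹)(9.763×10⁶)/((1.602×10⁻¹⁹)(1.17)) ≈ 4.74×10⁻⁵ m.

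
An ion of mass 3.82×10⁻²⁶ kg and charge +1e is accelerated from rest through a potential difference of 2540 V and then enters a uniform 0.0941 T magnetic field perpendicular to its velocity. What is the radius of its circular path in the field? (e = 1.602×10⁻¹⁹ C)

r ≈ 0.370 m

Acceleration: |q|V = ½mv² ⇒ v = √(2|q|V/m) = √(2·1.602×10⁻¹⁹·2540/3.82×10⁻²⁶) ≈ 1.460×10⁵ m/s.
In the field: r = mv/(|q|B) = (3.82×10⁻²⁶)(1.460×10⁵)/((1.602×10⁻¹⁹)(0.0941)) ≈ 0.370 m.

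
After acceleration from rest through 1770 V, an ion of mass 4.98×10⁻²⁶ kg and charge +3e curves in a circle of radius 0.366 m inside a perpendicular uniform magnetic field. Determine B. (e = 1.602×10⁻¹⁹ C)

B ≈ 0.0523 T

v = √(2|q|V/m) = √(2·4.806×10⁻¹⁹·1770/4.98×10⁻²⁶) ≈ 1.848×10⁵ m/s.
B = mv/(|q|r) = (4.98×10⁻²⁶)(1.848×10⁵)/((4.806×10⁻¹⁹)(0.366)) ≈ 0.0523 T.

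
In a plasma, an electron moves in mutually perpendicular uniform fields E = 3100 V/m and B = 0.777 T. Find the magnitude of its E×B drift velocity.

In crossed fields the guiding centre drifts at v_d = |E×B|/B² = E/B, independent of charge and mass.
v_d = 3100/0.777 = 3990 m/s.

v_d ≈ 3990 m/s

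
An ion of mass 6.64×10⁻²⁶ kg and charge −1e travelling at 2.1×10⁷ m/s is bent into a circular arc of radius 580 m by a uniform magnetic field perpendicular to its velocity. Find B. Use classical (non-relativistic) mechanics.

From |q|vB = mv²/r, B = mv/(|q|r).
B = (6.64×10⁻²⁶)(2.1×10⁷)/((1.602×10⁻¹⁹)(580)) ≈ 0.015 T.

B ≈ 0.015 T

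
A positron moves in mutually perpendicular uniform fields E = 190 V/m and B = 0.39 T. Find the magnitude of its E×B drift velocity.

The steady drift has the magnetic force balancing the electric force, so v_d = E/B.
v_d = 190/0.39 = 490 m/s.

v_d ≈ 490 m/s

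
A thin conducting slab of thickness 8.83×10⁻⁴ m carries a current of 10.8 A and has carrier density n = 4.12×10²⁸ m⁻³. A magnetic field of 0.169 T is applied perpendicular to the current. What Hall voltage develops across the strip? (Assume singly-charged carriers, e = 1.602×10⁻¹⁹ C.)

V_H = IB/(n e t).
V_H = (10.8)(0.169)/((4.12×10²⁸)(1.602×10⁻¹⁹)(8.83×10⁻⁴)) ≈ 3.13×10⁻⁷ V.

V_H ≈ 3.13×10⁻⁷ V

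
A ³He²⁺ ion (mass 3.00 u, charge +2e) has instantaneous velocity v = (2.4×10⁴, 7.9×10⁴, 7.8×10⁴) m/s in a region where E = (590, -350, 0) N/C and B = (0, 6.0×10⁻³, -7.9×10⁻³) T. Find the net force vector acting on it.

F ≈ (-1.61×10⁻¹⁶, -5.14×10⁻¹⁷, 4.61×10⁻¹⁷) N

v×B = (-1090, 190, 144) N/C.
E + v×B = (-502, -160, 144) N/C.
F = q(E + v×B) = (3.204×10⁻¹⁹ C)·(-502, -160, 144) = (-1.61×10⁻¹⁶, -5.14×10⁻¹⁷, 4.61×10⁻¹⁷) N.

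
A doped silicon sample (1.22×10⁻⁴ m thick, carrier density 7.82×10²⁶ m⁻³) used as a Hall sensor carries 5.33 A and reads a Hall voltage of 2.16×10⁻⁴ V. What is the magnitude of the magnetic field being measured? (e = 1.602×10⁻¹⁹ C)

From V_H = IB/(n e t), B = V_H n e t / I.
B = (2.16×10⁻⁴)(7.82×10²⁶)(1.602×10⁻¹⁹)(1.22×10⁻⁴)/5.33 ≈ 0.619 T.

B ≈ 0.619 T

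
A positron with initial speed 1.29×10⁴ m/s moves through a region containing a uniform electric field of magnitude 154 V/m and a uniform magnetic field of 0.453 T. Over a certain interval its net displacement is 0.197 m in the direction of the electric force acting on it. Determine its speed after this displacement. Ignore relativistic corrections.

v_f ≈ 3.27×10⁶ m/s

B does no work; ΔKE = |q|E d.
½mv_f² = ½mv₀² + |q|Ed = ½(9.109×10⁻³¹)(1.29×10⁴)² + (1.602×10⁻¹⁹)(154)(0.197) ≈ 7.579×10⁻²³ J + 4.860×10⁻¹⁸ J ≈ 4.860×10⁻¹⁸ J.
v_f = √(2·4.860×10⁻¹⁸/9.109×10⁻³¹) ≈ 3.27×10⁶ m/s.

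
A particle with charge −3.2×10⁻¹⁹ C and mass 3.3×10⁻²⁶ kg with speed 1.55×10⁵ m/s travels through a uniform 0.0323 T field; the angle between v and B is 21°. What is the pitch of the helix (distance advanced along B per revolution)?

v∥ = v cosθ = 1.55×10⁵·cos21° ≈ 1.447×10⁵ m/s.
T = 2πm/(|q|B) = 2π(3.3×10⁻²⁶)/((3.2×10⁻¹⁹)(0.0323)) ≈ 2.006×10⁻⁵ s.
pitch = v∥ T = (1.447×10⁵)(2.006×10⁻⁵) ≈ 2.90 m.

p ≈ 2.90 m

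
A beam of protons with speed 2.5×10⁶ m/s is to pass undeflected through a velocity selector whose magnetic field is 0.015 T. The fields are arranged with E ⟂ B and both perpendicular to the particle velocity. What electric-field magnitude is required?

For straight-line motion qE = qvB, so E = vB.
E = 2.5×10⁶ × 0.015 = 3.8×10⁴ V/m.

E = 3.8×10⁴ V/m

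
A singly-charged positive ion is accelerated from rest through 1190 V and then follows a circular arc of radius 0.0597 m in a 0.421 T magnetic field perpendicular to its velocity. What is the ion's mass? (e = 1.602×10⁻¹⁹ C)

Combine |q|V = ½mv² and r = mv/(|q|B): eliminate v to get m = qB²r²/(2V).
m = (1.602×10⁻¹⁹)(0.421)²(0.0597)²/(2·1190) ≈ 4.25×10⁻²⁶ kg.

m ≈ 4.25×10⁻²⁶ kg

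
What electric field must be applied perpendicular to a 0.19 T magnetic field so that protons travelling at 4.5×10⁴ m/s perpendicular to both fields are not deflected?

E = 8600 V/m

For straight-line motion qE = qvB, so E = vB.
E = 4.5×10⁴ × 0.19 = 8600 V/m.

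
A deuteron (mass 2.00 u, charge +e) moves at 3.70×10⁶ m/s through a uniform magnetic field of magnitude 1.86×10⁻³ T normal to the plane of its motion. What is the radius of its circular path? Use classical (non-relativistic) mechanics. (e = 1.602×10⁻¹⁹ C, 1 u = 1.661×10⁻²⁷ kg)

r ≈ 41.3 m

The magnetic force provides the centripetal force: |q|vB = mv²/r.
r = mv/(|q|B) = (3.322×10⁻²⁷)(3.70×10⁶)/((1.602×10⁻¹⁹)(1.86×10⁻³)) ≈ 41.3 m.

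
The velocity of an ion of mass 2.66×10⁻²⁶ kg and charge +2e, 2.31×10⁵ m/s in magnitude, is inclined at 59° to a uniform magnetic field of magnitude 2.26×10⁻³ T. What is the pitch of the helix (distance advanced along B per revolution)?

v∥ = v cosθ = 2.31×10⁵·cos59° ≈ 1.190×10⁵ m/s.
T = 2πm/(|q|B) = 2π(2.66×10⁻²⁶)/((3.204×10⁻¹⁹)(2.26×10⁻³)) ≈ 2.308×10⁻⁴ s.
pitch = v∥ T = (1.190×10⁵)(2.308×10⁻⁴) ≈ 27.5 m.

p ≈ 27.5 m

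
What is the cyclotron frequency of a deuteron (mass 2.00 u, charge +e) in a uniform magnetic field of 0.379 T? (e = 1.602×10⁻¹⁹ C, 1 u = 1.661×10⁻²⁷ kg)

f = |q|B/(2πm).
f = (1.602×10⁻¹⁹)(0.379)/(2π·3.322×10⁻²⁷) ≈ 2.91×10⁶ Hz.

f ≈ 2.91×10⁶ Hz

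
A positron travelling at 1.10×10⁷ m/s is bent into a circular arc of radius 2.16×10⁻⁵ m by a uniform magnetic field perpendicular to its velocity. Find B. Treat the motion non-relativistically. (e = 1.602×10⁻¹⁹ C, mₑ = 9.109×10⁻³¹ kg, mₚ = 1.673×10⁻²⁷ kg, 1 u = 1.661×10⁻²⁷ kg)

B ≈ 2.90 T

From |q|vB = mv²/r, B = mv/(|q|r).
B = (9.109×10⁻³¹)(1.10×10⁷)/((1.602×10⁻¹⁹)(2.16×10⁻⁵)) ≈ 2.90 T.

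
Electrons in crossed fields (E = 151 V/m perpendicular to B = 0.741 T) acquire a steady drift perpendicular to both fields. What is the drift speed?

v_d ≈ 204 m/s

The steady drift has the magnetic force balancing the electric force, so v_d = E/B.
v_d = 151/0.741 = 204 m/s.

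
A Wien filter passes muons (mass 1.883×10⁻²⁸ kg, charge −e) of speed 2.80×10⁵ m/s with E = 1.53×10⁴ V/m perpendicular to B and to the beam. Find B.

B = 0.0546 T

Balance of forces in the selector: qE = qvB ⇒ B = E/v.
B = 1.53×10⁴/2.80×10⁵ = 0.0546 T.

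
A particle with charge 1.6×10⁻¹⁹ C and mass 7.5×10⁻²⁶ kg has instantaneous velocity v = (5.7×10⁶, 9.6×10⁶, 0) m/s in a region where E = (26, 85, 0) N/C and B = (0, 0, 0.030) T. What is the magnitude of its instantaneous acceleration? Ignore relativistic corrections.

v×B = (2.88×10⁵, -1.71×10⁵, 0) N/C.
E + v×B = (2.88×10⁵, -1.71×10⁵, 0) N/C.
F = q(E + v×B) = (1.6×10⁻¹⁹ C)·(2.88×10⁵, -1.71×10⁵, 0) = (4.61×10⁻¹⁴, -2.73×10⁻¹⁴, 0) N.
|a| = |F|/m = 5.359×10⁻¹⁴/7.5×10⁻²⁶ ≈ 7.14×10¹¹ m/s².

|a| ≈ 7.14×10¹¹ m/s²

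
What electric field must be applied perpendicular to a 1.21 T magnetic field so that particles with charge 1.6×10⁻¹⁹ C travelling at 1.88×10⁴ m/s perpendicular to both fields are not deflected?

For straight-line motion qE = qvB, so E = vB.
E = 1.88×10⁴ × 1.21 = 2.27×10⁴ V/m.

E = 2.27×10⁴ V/m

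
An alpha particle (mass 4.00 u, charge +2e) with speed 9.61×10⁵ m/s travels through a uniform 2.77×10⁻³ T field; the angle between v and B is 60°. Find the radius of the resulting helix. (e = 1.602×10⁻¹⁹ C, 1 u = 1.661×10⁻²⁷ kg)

v⊥ = v sinθ = 9.61×10⁵·sin60° ≈ 8.323×10⁵ m/s.
r = m v⊥/(|q|B) = (6.644×10⁻²⁷)(8.323×10⁵)/((3.204×10⁻¹⁹)(2.77×10⁻³)) ≈ 6.23 m.

r ≈ 6.23 m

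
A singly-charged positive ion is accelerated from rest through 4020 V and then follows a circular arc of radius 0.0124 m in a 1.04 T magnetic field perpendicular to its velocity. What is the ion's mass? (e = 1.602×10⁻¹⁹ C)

m ≈ 3.31×10⁻²⁷ kg

Combine |q|V = ½mv² and r = mv/(|q|B): eliminate v to get m = qB²r²/(2V).
m = (1.602×10⁻¹⁹)(1.04)²(0.0124)²/(2·4020) ≈ 3.31×10⁻²⁷ kg.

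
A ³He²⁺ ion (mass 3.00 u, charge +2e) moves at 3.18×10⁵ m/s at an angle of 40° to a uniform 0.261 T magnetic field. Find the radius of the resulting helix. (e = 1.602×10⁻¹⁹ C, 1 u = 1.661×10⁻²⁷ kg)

r ≈ 0.0122 m

v⊥ = v sinθ = 3.18×10⁵·sin40° ≈ 2.044×10⁵ m/s.
r = m v⊥/(|q|B) = (4.983×10⁻²⁷)(2.044×10⁵)/((3.204×10⁻¹⁹)(0.261)) ≈ 0.0122 m.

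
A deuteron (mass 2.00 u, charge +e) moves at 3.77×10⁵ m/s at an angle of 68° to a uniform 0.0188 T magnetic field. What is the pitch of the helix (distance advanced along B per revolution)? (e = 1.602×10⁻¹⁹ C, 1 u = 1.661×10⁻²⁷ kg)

p ≈ 0.979 m

v∥ = v cosθ = 3.77×10⁵·cos68° ≈ 1.412×10⁵ m/s.
T = 2πm/(|q|B) = 2π(3.322×10⁻²⁷)/((1.602×10⁻¹⁹)(0.0188)) ≈ 6.930×10⁻⁶ s.
pitch = v∥ T = (1.412×10⁵)(6.930×10⁻⁶) ≈ 0.979 m.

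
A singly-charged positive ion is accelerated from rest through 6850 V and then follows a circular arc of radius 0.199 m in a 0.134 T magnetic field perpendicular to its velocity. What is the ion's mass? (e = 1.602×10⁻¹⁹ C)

m ≈ 8.31×10⁻²⁷ kg

Combine |q|V = ½mv² and r = mv/(|q|B): eliminate v to get m = qB²r²/(2V).
m = (1.602×10⁻¹⁹)(0.134)²(0.199)²/(2·6850) ≈ 8.31×10⁻²⁷ kg.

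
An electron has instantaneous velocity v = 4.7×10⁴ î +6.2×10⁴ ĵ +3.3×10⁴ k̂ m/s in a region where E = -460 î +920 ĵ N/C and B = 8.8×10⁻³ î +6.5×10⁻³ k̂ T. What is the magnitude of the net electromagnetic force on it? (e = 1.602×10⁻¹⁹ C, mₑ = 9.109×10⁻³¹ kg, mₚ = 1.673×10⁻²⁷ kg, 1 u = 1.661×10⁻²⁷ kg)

v×B = (403, -15.1, -546) N/C.
E + v×B = (-57.0, 905, -546) N/C.
F = q(E + v×B) = (−1.602×10⁻¹⁹ C)·(-57.0, 905, -546) = (9.13×10⁻¹⁸, -1.45×10⁻¹⁶, 8.74×10⁻¹⁷) N.
|F| = 1.70×10⁻¹⁶ N.

|F| ≈ 1.70×10⁻¹⁶ N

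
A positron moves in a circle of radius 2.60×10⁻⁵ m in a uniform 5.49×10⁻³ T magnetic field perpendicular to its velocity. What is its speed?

v ≈ 2.51×10⁴ m/s

From |q|vB = mv²/r, v = |q|Br/m.
v = (1.602×10⁻¹⁹)(5.49×10⁻³)(2.60×10⁻⁵)/9.109×10⁻³¹ ≈ 2.51×10⁴ m/s.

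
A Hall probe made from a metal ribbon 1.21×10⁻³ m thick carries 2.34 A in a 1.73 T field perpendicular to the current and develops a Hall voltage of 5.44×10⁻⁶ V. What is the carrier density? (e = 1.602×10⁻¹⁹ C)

n ≈ 3.84×10²⁷ m⁻³

From V_H = IB/(n e t), n = IB/(V_H e t).
n = (2.34)(1.73)/((5.44×10⁻⁶)(1.602×10⁻¹⁹)(1.21×10⁻³)) ≈ 3.84×10²⁷ m⁻³.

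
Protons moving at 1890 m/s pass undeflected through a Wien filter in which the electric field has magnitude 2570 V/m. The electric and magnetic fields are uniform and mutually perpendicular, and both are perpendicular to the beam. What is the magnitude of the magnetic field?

B = 1.36 T

Balance of forces in the selector: qE = qvB ⇒ B = E/v.
B = 2570/1890 = 1.36 T.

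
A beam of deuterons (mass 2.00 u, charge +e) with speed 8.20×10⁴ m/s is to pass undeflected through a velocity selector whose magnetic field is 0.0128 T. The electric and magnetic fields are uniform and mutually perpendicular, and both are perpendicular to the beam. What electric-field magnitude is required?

E = 1050 V/m

For straight-line motion qE = qvB, so E = vB.
E = 8.20×10⁴ × 0.0128 = 1050 V/m.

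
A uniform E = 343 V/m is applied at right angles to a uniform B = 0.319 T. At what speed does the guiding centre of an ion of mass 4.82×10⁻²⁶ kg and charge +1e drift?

v_d ≈ 1080 m/s

The steady drift has the magnetic force balancing the electric force, so v_d = E/B.
v_d = 343/0.319 = 1080 m/s.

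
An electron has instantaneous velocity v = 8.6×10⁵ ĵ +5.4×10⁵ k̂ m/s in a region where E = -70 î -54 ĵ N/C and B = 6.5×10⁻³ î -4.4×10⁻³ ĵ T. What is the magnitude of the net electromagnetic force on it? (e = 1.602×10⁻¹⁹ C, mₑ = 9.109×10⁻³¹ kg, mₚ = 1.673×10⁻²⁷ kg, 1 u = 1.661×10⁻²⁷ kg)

v×B = (2380, 3510, -5590) N/C.
E + v×B = (2310, 3460, -5590) N/C.
F = q(E + v×B) = (−1.602×10⁻¹⁹ C)·(2310, 3460, -5590) = (-3.69×10⁻¹⁶, -5.54×10⁻¹⁶, 8.96×10⁻¹⁶) N.
|F| = 1.12×10⁻¹⁵ N.

|F| ≈ 1.12×10⁻¹⁵ N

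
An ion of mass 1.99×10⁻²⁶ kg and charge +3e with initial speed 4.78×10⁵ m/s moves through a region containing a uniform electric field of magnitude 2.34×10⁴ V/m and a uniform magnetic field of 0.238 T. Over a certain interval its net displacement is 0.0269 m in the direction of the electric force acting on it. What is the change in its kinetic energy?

ΔKE ≈ 3.03×10⁻¹⁶ J

The magnetic force is always ⟂ v and does no work; only the electric force changes KE.
ΔKE = F_E · d = |q|E d = (4.806×10⁻¹⁹)(2.34×10⁴)(0.0269) ≈ 3.03×10⁻¹⁶ J.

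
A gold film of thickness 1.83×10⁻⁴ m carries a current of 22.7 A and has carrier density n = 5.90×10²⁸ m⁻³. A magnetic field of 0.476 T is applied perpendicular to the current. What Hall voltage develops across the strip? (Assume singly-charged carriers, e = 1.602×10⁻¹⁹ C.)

V_H = IB/(n e t).
V_H = (22.7)(0.476)/((5.90×10²⁸)(1.602×10⁻¹⁹)(1.83×10⁻⁴)) ≈ 6.25×10⁻⁶ V.

V_H ≈ 6.25×10⁻⁶ V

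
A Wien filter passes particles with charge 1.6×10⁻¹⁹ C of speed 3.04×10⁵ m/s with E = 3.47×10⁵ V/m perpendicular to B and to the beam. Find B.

Balance of forces in the selector: qE = qvB ⇒ B = E/v.
B = 3.47×10⁵/3.04×10⁵ = 1.14 T.

B = 1.14 T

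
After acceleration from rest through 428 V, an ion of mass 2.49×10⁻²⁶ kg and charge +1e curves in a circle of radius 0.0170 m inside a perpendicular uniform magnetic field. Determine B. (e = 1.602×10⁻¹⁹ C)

B ≈ 0.679 T

v = √(2|q|V/m) = √(2·1.602×10⁻¹⁹·428/2.49×10⁻²⁶) ≈ 7.421×10⁴ m/s.
B = mv/(|q|r) = (2.49×10⁻²⁶)(7.421×10⁴)/((1.602×10⁻¹⁹)(0.0170)) ≈ 0.679 T.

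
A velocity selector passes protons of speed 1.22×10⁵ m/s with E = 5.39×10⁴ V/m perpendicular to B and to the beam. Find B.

Balance of forces in the selector: qE = qvB ⇒ B = E/v.
B = 5.39×10⁴/1.22×10⁵ = 0.442 T.

B = 0.442 T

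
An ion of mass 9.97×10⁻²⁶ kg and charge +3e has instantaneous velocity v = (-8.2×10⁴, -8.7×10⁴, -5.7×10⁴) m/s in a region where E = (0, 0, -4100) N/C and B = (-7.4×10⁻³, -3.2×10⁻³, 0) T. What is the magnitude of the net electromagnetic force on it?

|F| ≈ 2.17×10⁻¹⁵ N

v×B = (-182, 422, -381) N/C.
E + v×B = (-182, 422, -4480) N/C.
F = q(E + v×B) = (4.806×10⁻¹⁹ C)·(-182, 422, -4480) = (-8.77×10⁻¹⁷, 2.03×10⁻¹⁶, -2.15×10⁻¹⁵) N.
|F| = 2.17×10⁻¹⁵ N.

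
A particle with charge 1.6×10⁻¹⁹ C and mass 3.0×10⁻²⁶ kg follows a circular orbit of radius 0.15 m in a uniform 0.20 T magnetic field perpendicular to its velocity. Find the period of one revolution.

T ≈ 5.9×10⁻⁶ s

The cyclotron period depends only on m, q, B: T = 2πm/(|q|B).
T = 2π(3.0×10⁻²⁶)/((1.6×10⁻¹⁹)(0.20)) ≈ 5.9×10⁻⁶ s.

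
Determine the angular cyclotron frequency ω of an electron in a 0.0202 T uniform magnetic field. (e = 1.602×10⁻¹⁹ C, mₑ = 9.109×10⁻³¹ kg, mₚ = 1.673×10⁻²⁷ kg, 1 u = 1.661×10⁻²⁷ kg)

ω ≈ 3.55×10⁹ rad/s

ω = |q|B/m.
ω = (1.602×10⁻¹⁹)(0.0202)/9.109×10⁻³¹ ≈ 3.55×10⁹ rad/s.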